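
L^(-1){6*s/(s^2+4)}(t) 6*cos(2*t)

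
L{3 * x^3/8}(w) 9/(4 * w^4)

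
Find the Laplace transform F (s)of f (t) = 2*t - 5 2/s^2 - 5/s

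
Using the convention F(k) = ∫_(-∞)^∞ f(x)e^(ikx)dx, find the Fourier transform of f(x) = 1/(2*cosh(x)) pi/(2*cosh(pi*k/2))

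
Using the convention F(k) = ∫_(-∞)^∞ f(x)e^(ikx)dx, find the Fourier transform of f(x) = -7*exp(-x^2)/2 -7*sqrt(pi)*exp(-k^2/4)/2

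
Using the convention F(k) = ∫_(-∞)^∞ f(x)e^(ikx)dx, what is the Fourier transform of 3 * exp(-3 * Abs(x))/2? 9/(k^2 + 9)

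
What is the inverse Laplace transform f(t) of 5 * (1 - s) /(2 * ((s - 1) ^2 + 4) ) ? -5 * exp(t) * cos(2 * t) /2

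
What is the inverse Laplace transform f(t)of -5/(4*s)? -5/4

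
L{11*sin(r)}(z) 11/(z^2 + 1)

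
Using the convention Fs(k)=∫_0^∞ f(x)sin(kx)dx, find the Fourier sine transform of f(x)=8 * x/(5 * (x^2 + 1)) 4 * pi * exp(-k)/5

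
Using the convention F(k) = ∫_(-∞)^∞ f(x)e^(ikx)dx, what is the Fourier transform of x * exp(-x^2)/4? I * sqrt(pi) * k * exp(-k^2/4)/8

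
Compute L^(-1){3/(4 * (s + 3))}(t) 3 * exp(-3 * t)/4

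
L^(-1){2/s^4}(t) t^3/3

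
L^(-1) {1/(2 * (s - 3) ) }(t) exp(3 * t) /2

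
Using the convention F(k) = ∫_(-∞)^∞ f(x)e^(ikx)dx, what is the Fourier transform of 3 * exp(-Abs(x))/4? 3/(2 * (k^2 + 1))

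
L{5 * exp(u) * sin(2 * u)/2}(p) 5/((p - 1)^2 + 4)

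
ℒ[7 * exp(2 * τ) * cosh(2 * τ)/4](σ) 7 * (σ - 2)/(4 * σ * (σ - 4))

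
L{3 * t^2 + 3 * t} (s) 3/s^2 + 6/s^3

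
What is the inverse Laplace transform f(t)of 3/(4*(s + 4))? 3*exp(-4*t)/4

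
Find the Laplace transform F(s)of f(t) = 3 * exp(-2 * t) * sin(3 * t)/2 9/(2 * ((s+2)^2+9))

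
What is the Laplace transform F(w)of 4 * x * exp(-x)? 4/(w+1)^2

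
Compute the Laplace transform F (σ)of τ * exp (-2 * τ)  (σ+2)^ (-2)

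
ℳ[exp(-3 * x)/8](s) gamma(s)/(8 * 3^s)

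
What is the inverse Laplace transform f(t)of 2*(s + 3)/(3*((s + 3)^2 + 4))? 2*exp(-3*t)*cos(2*t)/3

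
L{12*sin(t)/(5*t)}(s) 12*atan(1/s)/5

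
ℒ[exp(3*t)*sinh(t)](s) 1/((s - 3)^2-1)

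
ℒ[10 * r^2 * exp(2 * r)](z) 20/(z - 2)^3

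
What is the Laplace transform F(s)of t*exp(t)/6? 1/(6*(s - 1)^2)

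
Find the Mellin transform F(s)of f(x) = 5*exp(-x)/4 5*gamma(s)/4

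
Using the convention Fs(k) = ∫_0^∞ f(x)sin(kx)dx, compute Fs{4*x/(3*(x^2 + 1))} 2*pi*exp(-k)/3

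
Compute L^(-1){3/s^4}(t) t^3/2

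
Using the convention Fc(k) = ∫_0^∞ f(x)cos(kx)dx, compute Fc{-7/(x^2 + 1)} -7 * pi * exp(-k)/2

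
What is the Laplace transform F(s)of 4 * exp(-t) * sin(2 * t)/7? 8/(7 * ((s+1)^2+4))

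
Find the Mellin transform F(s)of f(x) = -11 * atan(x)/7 11 * pi * sec(pi * s/2)/(14 * s)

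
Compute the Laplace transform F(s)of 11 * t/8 11/(8 * s^2)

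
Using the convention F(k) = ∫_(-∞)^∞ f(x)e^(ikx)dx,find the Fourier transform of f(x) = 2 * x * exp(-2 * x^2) sqrt(2) * I * sqrt(pi) * k * exp(-k^2/8)/4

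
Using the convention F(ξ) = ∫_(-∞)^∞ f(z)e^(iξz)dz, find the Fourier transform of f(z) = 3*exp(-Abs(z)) 6/(ξ^2+1)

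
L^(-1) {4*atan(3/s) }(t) 4*sin(3*t) /t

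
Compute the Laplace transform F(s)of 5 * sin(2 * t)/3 10/(3 * (s^2 + 4))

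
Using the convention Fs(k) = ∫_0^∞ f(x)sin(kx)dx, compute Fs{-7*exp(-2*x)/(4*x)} -7*atan(k/2)/4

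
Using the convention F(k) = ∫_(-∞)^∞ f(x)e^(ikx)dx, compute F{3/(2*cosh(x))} 3*pi/(2*cosh(pi*k/2))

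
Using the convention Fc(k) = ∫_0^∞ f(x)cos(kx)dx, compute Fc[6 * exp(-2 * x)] 12/(k^2 + 4)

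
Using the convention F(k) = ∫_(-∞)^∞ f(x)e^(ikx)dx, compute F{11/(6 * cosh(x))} 11 * pi/(6 * cosh(pi * k/2))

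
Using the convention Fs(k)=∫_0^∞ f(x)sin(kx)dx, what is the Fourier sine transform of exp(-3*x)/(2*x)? atan(k/3)/2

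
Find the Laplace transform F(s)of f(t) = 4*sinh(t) 4/(s^2 - 1)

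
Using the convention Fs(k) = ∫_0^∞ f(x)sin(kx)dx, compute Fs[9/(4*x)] 9*pi/8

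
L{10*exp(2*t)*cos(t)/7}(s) 10*(s - 2)/(7*((s - 2)^2 + 1))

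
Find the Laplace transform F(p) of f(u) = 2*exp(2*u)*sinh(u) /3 2/(3*((p - 2) ^2 - 1) ) 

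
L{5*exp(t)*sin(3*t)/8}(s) 15/(8*((s - 1)^2 + 9))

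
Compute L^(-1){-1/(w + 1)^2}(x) -x * exp(-x)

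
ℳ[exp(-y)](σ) gamma(σ)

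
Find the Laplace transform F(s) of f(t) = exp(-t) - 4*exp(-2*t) 1/(s+1) - 4/(s+2) 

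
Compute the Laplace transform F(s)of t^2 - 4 2/s^3 - 4/s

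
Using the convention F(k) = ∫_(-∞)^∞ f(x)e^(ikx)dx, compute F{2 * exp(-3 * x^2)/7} 2 * sqrt(3) * sqrt(pi) * exp(-k^2/12)/21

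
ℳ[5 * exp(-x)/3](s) 5 * gamma(s)/3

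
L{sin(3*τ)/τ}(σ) atan(3/σ)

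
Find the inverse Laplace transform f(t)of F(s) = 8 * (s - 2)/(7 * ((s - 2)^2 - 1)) 8 * exp(2 * t) * cosh(t)/7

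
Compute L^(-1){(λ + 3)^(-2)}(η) η * exp(-3 * η)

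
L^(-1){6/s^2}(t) 6 * t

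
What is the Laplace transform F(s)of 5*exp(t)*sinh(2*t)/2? 5/((s - 1)^2-4)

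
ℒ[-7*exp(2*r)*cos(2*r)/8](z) 7*(2 - z)/(8*((z - 2)^2 + 4))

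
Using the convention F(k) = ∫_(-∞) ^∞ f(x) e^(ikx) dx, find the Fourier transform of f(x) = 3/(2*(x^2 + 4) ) 3*pi*exp(-2*Abs(k) ) /4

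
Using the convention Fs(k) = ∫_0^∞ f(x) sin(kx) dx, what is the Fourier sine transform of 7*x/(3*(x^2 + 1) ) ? 7*pi*exp(-k) /6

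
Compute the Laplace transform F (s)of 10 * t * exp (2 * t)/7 10/ (7 * (s - 2)^2)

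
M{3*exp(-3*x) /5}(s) 3^(1 - s)*gamma(s) /5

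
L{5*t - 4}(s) 5/s^2 - 4/s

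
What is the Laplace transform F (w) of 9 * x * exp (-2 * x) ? 9/ (w + 2) ^2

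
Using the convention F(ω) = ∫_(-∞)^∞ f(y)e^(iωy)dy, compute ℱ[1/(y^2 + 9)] pi * exp(-3 * Abs(ω))/3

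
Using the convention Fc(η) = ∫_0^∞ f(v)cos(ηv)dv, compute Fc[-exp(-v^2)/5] -sqrt(pi) * exp(-η^2/4)/10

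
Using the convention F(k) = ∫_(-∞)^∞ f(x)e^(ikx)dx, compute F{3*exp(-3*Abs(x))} 18/(k^2 + 9)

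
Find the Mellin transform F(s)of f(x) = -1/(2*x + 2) -pi*csc(pi*s)/2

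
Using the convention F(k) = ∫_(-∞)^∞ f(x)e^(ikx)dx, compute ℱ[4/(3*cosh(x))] 4*pi/(3*cosh(pi*k/2))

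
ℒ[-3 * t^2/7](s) -6/(7 * s^3)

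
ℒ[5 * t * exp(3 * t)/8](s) 5/(8 * (s - 3)^2)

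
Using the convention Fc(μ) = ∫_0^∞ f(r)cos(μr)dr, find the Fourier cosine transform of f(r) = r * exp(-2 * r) (4 - μ^2)/(μ^2 + 4)^2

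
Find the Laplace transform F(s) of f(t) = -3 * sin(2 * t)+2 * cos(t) 2 * s/(s^2+1)-6/(s^2+4) 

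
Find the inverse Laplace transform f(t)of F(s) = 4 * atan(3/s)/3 4 * sin(3 * t)/(3 * t)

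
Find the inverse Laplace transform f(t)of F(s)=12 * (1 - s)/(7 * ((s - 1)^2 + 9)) -12 * exp(t) * cos(3 * t)/7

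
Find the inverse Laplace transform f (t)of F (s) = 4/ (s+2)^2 4*t*exp (-2*t)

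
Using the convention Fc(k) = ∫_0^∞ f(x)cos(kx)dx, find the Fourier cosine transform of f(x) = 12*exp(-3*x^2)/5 2*sqrt(3)*sqrt(pi)*exp(-k^2/12)/5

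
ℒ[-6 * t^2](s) -12/s^3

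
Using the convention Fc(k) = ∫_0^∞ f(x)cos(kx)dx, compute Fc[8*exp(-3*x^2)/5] 4*sqrt(3)*sqrt(pi)*exp(-k^2/12)/15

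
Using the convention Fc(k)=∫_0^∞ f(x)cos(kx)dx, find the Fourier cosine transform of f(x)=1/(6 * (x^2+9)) pi * exp(-3 * k)/36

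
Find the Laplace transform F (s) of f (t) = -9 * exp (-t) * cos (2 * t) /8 9 * (-s - 1) / (8 * ( (s+1) ^2+4) ) 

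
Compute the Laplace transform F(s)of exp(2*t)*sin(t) 1/((s - 2)^2 + 1)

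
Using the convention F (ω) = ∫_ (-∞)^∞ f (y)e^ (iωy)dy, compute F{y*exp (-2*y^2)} sqrt (2)*I*sqrt (pi)*ω*exp (-ω^2/8)/8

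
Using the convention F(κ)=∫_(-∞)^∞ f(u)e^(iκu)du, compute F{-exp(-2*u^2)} -sqrt(2)*sqrt(pi)*exp(-κ^2/8)/2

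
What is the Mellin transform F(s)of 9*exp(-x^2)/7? 9*gamma(s/2)/14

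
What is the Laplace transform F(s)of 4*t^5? 480/s^6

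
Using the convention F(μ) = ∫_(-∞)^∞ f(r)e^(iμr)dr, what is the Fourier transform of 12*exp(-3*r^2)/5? 4*sqrt(3)*sqrt(pi)*exp(-μ^2/12)/5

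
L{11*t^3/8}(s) 33/(4*s^4)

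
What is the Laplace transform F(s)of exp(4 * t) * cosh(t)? (s - 4)/((s - 4)^2 - 1)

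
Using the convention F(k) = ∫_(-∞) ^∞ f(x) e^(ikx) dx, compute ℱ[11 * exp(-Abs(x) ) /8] 11/(4 * (k^2 + 1) ) 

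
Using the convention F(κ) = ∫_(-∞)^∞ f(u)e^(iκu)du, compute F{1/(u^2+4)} pi*exp(-2*Abs(κ))/2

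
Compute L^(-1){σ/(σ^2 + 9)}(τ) cos(3*τ)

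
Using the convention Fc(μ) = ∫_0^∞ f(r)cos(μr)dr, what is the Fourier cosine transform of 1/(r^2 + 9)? pi * exp(-3 * μ)/6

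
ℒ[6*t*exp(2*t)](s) 6/(s - 2)^2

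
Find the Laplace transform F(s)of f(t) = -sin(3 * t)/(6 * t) -atan(3/s)/6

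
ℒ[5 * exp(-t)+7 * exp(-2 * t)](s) 7/(s+2)+5/(s+1)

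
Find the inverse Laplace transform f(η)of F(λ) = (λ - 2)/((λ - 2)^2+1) exp(2*η)*cos(η)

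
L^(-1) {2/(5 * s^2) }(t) 2 * t/5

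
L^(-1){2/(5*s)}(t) 2/5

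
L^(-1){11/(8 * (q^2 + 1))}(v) 11 * sin(v)/8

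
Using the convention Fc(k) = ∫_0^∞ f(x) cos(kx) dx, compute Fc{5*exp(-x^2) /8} 5*sqrt(pi)*exp(-k^2/4) /16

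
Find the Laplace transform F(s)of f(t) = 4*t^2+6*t 6/s^2+8/s^3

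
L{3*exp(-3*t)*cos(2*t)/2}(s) 3*(s + 3)/(2*((s + 3)^2 + 4))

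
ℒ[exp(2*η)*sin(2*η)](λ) 2/((λ - 2)^2 + 4)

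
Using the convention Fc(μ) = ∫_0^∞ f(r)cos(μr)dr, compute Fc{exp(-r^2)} sqrt(pi)*exp(-μ^2/4)/2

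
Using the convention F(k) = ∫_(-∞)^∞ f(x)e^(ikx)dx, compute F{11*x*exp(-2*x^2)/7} 11*sqrt(2)*I*sqrt(pi)*k*exp(-k^2/8)/56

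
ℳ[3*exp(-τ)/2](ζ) 3*gamma(ζ)/2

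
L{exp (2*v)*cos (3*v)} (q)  (q - 2)/ ( (q - 2)^2 + 9)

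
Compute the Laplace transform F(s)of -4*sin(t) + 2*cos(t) 2*s/(s^2 + 1)-4/(s^2 + 1)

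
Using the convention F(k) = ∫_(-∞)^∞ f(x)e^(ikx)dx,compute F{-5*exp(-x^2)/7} -5*sqrt(pi)*exp(-k^2/4)/7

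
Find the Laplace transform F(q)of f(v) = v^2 2/q^3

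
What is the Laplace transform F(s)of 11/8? 11/(8*s)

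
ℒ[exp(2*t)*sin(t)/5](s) 1/(5*((s - 2)^2 + 1))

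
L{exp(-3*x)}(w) 1/(w + 3)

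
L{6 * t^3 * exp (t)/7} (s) 36/ (7 * (s - 1)^4)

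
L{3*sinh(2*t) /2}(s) 3/(s^2 - 4) 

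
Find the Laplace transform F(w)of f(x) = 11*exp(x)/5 11/(5*(w - 1))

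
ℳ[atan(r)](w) -pi*sec(pi*w/2)/(2*w)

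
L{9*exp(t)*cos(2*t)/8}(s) 9*(s - 1)/(8*((s - 1)^2 + 4))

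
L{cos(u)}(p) p/(p^2+1)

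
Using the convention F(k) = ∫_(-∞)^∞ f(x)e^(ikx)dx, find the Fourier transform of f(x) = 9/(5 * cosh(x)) 9 * pi/(5 * cosh(pi * k/2))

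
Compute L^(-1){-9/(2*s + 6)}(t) -9*exp(-3*t)/2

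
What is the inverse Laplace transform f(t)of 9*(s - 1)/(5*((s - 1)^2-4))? 9*exp(t)*cosh(2*t)/5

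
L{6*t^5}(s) 720/s^6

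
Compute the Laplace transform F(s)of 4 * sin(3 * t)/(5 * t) 4 * atan(3/s)/5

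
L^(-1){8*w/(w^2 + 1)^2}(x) 4*x*sin(x)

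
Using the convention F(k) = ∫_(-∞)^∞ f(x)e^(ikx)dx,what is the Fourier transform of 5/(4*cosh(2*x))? 5*pi/(8*cosh(pi*k/4))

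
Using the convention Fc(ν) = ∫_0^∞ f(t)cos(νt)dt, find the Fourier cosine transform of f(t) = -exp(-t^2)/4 -sqrt(pi) * exp(-ν^2/4)/8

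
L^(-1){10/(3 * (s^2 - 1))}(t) 10 * sinh(t)/3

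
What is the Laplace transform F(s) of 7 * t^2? 14/s^3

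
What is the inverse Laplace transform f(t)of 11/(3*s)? 11/3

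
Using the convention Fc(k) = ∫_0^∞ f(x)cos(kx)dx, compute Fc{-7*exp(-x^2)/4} -7*sqrt(pi)*exp(-k^2/4)/8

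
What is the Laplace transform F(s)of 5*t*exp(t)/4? 5/(4*(s - 1)^2)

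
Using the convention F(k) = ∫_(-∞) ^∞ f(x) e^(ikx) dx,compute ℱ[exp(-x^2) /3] sqrt(pi)*exp(-k^2/4) /3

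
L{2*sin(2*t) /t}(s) 2*atan(2/s) 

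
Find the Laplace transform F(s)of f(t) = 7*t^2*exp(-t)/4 7/(2*(s + 1)^3)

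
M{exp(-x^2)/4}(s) gamma(s/2)/8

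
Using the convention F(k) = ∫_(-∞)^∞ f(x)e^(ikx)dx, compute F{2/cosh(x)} 2 * pi/cosh(pi * k/2)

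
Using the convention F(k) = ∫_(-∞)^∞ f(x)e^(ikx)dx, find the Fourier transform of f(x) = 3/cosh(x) 3 * pi/cosh(pi * k/2)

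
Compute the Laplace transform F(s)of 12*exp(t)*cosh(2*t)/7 12*(s - 1)/(7*((s - 1)^2 - 4))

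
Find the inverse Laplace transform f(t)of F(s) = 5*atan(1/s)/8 5*sin(t)/(8*t)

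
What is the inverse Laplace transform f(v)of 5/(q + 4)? 5*exp(-4*v)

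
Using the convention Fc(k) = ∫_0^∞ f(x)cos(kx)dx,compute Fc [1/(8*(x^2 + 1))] pi*exp(-k)/16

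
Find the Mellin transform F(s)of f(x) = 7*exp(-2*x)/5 7*gamma(s)/(5*2^s)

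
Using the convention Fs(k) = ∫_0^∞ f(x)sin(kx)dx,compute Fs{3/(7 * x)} 3 * pi/14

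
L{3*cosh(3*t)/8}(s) 3*s/(8*(s^2-9))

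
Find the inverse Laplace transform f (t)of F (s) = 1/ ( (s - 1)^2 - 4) exp (t)*sinh (2*t)/2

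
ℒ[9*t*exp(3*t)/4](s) 9/(4*(s - 3)^2)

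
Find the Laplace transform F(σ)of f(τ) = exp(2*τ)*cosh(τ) (σ - 2)/((σ - 2)^2-1)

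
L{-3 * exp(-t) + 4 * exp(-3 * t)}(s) 4/(s + 3) - 3/(s + 1)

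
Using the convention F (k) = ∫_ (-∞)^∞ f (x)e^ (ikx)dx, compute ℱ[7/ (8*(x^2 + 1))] 7*pi*exp (-Abs (k))/8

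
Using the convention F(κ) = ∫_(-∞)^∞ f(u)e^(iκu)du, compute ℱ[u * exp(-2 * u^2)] sqrt(2) * I * sqrt(pi) * κ * exp(-κ^2/8)/8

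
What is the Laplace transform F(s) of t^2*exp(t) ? 2/(s - 1) ^3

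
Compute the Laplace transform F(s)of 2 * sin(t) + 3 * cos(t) 3 * s/(s^2 + 1) + 2/(s^2 + 1)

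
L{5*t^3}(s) 30/s^4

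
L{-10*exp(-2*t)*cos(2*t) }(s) 10*(-s - 2) /((s + 2) ^2 + 4) 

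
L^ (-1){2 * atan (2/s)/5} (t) 2 * sin (2 * t)/ (5 * t)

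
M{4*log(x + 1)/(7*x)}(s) -4*pi*csc(pi*s)/(7*s - 7)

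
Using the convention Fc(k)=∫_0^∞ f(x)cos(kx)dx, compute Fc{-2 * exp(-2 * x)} -4/(k^2 + 4)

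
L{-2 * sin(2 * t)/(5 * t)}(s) -2 * atan(2/s)/5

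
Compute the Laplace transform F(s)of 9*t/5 9/(5*s^2)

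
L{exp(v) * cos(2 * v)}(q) (q - 1)/((q - 1)^2 + 4)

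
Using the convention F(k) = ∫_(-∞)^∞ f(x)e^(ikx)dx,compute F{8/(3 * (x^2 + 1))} 8 * pi * exp(-Abs(k))/3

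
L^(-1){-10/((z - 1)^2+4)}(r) -5 * exp(r) * sin(2 * r)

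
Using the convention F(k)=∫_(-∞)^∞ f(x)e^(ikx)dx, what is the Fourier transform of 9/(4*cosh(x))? 9*pi/(4*cosh(pi*k/2))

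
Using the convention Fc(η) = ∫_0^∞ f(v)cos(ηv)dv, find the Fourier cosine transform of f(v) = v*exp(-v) (1 - η^2)/(η^2 + 1)^2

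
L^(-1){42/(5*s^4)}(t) 7*t^3/5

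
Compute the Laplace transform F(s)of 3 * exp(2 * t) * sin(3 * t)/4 9/(4 * ((s - 2)^2 + 9))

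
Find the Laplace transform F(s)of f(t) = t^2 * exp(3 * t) 2/(s - 3)^3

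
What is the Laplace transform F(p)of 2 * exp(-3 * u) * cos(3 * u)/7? 2 * (p + 3)/(7 * ((p + 3)^2 + 9))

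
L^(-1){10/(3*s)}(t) 10/3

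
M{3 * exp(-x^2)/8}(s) 3 * gamma(s/2)/16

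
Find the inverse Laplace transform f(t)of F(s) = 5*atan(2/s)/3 5*sin(2*t)/(3*t)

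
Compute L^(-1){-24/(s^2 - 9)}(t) -8 * sinh(3 * t)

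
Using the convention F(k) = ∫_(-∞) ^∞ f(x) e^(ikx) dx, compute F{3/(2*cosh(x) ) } 3*pi/(2*cosh(pi*k/2) ) 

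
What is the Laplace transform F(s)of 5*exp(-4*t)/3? 5/(3*(s + 4))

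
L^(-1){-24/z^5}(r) -r^4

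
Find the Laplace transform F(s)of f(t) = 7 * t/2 7/(2 * s^2)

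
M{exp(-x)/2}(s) gamma(s)/2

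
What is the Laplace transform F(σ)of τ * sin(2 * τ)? 4 * σ/(σ^2 + 4)^2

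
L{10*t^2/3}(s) 20/(3*s^3)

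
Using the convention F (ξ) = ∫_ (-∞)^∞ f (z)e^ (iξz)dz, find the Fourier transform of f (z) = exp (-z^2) sqrt (pi) * exp (-ξ^2/4)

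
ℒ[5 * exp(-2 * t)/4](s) 5/(4 * (s+2))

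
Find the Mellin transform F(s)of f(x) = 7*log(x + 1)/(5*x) -7*pi*csc(pi*s)/(5*s - 5)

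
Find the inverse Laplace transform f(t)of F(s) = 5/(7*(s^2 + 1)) 5*sin(t)/7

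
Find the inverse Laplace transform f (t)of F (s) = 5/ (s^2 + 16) 5*sin (4*t)/4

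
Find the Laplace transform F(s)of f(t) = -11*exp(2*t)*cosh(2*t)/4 11*(2 - s)/(4*s*(s - 4))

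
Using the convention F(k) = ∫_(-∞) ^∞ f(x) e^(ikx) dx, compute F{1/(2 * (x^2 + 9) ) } pi * exp(-3 * Abs(k) ) /6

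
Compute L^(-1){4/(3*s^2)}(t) 4*t/3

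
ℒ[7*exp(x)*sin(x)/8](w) 7/(8*((w - 1)^2 + 1))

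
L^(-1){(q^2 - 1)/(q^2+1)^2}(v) v*cos(v)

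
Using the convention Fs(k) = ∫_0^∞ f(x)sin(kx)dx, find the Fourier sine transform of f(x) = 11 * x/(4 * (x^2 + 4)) 11 * pi * exp(-2 * k)/8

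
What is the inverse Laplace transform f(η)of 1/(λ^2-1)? sinh(η)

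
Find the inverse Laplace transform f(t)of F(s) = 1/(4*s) 1/4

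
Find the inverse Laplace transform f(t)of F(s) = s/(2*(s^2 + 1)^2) t*sin(t)/4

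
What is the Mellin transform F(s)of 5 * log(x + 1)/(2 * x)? -5 * pi * csc(pi * s)/(2 * s - 2)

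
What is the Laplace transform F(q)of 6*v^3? 36/q^4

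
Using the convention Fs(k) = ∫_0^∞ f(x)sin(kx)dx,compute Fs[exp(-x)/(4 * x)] atan(k)/4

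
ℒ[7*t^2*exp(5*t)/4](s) 7/(2*(s - 5)^3)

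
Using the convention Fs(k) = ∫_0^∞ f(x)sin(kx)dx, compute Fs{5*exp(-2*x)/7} 5*k/(7*(k^2 + 4))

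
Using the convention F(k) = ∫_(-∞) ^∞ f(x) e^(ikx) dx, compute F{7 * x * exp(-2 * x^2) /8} 7 * sqrt(2) * I * sqrt(pi) * k * exp(-k^2/8) /64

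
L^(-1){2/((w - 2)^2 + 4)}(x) exp(2 * x) * sin(2 * x)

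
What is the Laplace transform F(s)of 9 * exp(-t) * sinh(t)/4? 9/(4 * s * (s + 2))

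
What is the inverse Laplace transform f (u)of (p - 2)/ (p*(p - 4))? exp (2*u)*cosh (2*u)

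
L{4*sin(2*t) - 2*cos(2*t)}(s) 8/(s^2 + 4) - 2*s/(s^2 + 4)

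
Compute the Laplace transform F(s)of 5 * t 5/s^2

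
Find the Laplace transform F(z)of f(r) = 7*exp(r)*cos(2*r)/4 7*(z - 1)/(4*((z - 1)^2 + 4))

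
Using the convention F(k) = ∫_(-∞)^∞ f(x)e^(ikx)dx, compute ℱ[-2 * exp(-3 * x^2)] -2 * sqrt(3) * sqrt(pi) * exp(-k^2/12)/3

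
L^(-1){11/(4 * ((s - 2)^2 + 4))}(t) 11 * exp(2 * t) * sin(2 * t)/8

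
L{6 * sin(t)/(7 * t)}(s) 6 * atan(1/s)/7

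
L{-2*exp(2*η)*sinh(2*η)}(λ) -4/(λ*(λ - 4))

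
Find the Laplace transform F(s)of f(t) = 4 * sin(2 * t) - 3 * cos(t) 8/(s^2 + 4) - 3 * s/(s^2 + 1)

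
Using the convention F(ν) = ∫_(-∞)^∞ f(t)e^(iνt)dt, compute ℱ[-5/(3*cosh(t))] -5*pi/(3*cosh(pi*ν/2))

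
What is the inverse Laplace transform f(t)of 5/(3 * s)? 5/3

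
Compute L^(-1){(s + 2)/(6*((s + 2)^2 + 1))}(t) exp(-2*t)*cos(t)/6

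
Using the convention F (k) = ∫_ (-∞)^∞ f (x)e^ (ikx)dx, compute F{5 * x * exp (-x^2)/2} 5 * I * sqrt (pi) * k * exp (-k^2/4)/4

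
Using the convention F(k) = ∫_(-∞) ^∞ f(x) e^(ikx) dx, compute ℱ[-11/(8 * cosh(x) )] -11 * pi/(8 * cosh(pi * k/2) ) 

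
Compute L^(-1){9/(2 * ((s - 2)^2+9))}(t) 3 * exp(2 * t) * sin(3 * t)/2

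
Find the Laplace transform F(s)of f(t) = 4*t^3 24/s^4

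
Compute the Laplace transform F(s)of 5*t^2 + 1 10/s^3 + 1/s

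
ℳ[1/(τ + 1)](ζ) pi*csc(pi*ζ) 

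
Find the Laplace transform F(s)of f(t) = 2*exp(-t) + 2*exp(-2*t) 2/(s + 1) + 2/(s + 2)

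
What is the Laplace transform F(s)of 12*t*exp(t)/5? 12/(5*(s - 1)^2)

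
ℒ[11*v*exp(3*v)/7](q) 11/(7*(q - 3)^2)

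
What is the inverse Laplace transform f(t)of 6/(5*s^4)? t^3/5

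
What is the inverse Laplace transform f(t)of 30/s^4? 5 * t^3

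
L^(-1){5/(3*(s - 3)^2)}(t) 5*t*exp(3*t)/3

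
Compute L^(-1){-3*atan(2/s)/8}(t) -3*sin(2*t)/(8*t)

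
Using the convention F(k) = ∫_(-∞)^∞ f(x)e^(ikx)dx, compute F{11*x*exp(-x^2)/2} 11*I*sqrt(pi)*k*exp(-k^2/4)/4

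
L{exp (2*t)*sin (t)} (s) 1/ ( (s - 2)^2 + 1)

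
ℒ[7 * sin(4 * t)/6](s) 14/(3 * (s^2 + 16))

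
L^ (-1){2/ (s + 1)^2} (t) 2 * t * exp (-t)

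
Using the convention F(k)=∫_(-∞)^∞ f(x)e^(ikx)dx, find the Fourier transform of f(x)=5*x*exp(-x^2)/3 5*I*sqrt(pi)*k*exp(-k^2/4)/6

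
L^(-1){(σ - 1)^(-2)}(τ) τ*exp(τ)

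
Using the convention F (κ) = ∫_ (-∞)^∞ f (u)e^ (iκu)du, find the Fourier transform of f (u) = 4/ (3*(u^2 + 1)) 4*pi*exp (-Abs (κ))/3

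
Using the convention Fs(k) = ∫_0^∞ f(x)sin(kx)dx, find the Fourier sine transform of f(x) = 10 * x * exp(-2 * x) 40 * k/(k^2 + 4)^2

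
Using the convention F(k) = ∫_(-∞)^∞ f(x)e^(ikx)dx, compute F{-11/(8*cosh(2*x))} -11*pi/(16*cosh(pi*k/4))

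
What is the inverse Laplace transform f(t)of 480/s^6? 4 * t^5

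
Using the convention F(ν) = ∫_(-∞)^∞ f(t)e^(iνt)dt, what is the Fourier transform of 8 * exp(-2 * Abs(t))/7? 32/(7 * (ν^2 + 4))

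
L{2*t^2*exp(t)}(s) 4/(s - 1)^3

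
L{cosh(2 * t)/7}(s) s/(7 * (s^2-4))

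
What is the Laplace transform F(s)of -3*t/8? -3/(8*s^2)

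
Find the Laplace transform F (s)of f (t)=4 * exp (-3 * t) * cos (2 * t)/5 4 * (s + 3)/ (5 * ( (s + 3)^2 + 4))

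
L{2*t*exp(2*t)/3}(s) 2/(3*(s - 2)^2)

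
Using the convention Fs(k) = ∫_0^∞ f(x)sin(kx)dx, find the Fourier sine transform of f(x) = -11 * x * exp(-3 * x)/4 -33 * k/(2 * (k^2 + 9)^2)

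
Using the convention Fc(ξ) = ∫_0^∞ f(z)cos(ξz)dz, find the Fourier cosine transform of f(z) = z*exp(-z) (1 - ξ^2)/(ξ^2 + 1)^2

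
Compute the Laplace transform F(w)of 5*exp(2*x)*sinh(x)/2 5/(2*((w - 2)^2 - 1))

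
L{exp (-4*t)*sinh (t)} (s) 1/ ( (s + 4)^2 - 1)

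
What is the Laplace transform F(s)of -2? -2/s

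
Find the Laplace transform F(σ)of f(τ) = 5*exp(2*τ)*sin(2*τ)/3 10/(3*((σ - 2)^2 + 4))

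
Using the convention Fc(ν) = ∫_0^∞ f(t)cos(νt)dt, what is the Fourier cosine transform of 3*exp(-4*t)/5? 12/(5*(ν^2 + 16))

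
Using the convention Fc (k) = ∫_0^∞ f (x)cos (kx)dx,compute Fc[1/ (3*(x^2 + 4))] pi*exp (-2*k)/12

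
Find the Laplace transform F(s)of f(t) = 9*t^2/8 9/(4*s^3)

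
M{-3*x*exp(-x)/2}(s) -3*gamma(s + 1)/2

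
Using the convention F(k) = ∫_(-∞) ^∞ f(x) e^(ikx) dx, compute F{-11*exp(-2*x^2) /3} -11*sqrt(2)*sqrt(pi)*exp(-k^2/8) /6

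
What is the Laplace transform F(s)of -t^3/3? -2/s^4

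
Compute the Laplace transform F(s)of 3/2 3/(2 * s)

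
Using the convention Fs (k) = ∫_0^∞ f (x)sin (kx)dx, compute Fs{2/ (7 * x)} pi/7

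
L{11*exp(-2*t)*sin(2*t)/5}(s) 22/(5*((s+2)^2+4))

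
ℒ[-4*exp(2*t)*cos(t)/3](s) 4*(2 - s)/(3*((s - 2)^2 + 1))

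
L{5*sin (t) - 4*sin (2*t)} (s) 5/ (s^2 + 1) - 8/ (s^2 + 4)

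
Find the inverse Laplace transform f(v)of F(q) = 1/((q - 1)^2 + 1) exp(v)*sin(v)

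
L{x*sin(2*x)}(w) 4*w/(w^2 + 4)^2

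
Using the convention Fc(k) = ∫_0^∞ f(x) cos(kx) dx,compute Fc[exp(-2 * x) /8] 1/(4 * (k^2 + 4) ) 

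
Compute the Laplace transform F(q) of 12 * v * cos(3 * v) 12 * (q^2 - 9) /(q^2 + 9) ^2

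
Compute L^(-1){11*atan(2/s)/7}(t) 11*sin(2*t)/(7*t)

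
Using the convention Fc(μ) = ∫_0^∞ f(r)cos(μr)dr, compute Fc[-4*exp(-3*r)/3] -4/(μ^2 + 9)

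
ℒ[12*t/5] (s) 12/(5*s^2)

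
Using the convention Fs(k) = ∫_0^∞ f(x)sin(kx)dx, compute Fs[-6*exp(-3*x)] -6*k/(k^2 + 9)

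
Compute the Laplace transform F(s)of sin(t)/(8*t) atan(1/s)/8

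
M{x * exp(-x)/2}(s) gamma(s + 1)/2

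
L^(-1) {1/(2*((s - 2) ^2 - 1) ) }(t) exp(2*t)*sinh(t) /2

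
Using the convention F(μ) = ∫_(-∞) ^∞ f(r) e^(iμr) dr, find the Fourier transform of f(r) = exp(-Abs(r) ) 2/(μ^2 + 1) 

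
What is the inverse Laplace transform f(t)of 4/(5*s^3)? 2*t^2/5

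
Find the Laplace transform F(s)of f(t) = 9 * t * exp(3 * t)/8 9/(8 * (s - 3)^2)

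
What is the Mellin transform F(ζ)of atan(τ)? -pi * sec(pi * ζ/2)/(2 * ζ)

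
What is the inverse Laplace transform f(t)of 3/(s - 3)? 3*exp(3*t)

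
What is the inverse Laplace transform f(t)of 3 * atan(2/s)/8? 3 * sin(2 * t)/(8 * t)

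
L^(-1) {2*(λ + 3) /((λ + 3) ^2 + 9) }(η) 2*exp(-3*η)*cos(3*η) 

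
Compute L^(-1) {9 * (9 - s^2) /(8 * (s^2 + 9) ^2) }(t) -9 * t * cos(3 * t) /8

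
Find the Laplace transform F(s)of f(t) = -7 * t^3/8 -21/(4 * s^4)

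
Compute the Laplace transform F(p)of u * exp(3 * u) (p - 3)^(-2)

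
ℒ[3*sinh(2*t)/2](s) 3/(s^2 - 4)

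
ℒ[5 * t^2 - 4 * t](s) 10/s^3 - 4/s^2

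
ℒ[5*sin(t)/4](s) 5/(4*(s^2 + 1))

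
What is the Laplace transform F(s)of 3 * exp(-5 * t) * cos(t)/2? 3 * (s + 5)/(2 * ((s + 5)^2 + 1))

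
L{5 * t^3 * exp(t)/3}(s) 10/(s - 1)^4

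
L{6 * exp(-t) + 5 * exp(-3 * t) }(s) 6/(s + 1) + 5/(s + 3) 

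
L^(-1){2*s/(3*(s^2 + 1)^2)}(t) t*sin(t)/3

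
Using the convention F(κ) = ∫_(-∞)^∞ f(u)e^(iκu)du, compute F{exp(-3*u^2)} sqrt(3)*sqrt(pi)*exp(-κ^2/12)/3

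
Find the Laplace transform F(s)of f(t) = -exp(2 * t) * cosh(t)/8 (2 - s)/(8 * ((s - 2)^2 - 1))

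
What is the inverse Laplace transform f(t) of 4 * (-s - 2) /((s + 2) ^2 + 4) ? -4 * exp(-2 * t) * cos(2 * t) 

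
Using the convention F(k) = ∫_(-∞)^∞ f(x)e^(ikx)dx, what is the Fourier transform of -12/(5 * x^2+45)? -4 * pi * exp(-3 * Abs(k))/5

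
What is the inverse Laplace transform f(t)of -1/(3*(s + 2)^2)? -t*exp(-2*t)/3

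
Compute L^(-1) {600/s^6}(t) 5*t^5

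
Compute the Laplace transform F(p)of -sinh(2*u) -2/(p^2-4)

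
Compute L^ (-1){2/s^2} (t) 2*t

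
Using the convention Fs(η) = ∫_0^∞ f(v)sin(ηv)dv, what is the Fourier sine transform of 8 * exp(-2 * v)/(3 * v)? 8 * atan(η/2)/3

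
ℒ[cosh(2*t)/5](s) s/(5*(s^2 - 4))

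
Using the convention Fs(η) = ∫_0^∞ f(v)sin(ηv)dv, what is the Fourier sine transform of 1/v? pi/2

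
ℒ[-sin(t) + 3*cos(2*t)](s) 3*s/(s^2 + 4) - 1/(s^2 + 1)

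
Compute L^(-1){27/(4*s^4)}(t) 9*t^3/8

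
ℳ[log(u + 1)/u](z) -pi*csc(pi*z)/(z - 1)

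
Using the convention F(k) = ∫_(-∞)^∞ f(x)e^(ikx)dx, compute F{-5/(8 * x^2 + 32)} -5 * pi * exp(-2 * Abs(k))/16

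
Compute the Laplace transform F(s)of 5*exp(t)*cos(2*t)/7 5*(s - 1)/(7*((s - 1)^2 + 4))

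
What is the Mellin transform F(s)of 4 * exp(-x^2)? 2 * gamma(s/2)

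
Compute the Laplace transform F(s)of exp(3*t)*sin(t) 1/((s - 3)^2 + 1)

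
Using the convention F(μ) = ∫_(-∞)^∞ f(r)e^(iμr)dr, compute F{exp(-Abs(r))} 2/(μ^2 + 1)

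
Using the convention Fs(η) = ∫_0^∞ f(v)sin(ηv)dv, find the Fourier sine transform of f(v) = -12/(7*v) -6*pi/7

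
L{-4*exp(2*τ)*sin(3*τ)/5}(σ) -12/(5*(σ - 2)^2 + 45)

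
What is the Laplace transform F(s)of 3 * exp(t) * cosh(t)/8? 3 * (s - 1)/(8 * s * (s - 2))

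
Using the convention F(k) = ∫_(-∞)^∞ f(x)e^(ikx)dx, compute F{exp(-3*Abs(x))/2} 3/(k^2 + 9)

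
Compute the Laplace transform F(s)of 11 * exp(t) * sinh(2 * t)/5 22/(5 * ((s - 1)^2 - 4))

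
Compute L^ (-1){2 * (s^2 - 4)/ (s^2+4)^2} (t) 2 * t * cos (2 * t)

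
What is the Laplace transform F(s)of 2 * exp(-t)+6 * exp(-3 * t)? 6/(s+3)+2/(s+1)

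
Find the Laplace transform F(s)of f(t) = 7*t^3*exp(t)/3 14/(s - 1)^4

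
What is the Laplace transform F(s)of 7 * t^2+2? 14/s^3+2/s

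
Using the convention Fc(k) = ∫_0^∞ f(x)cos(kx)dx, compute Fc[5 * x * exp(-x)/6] 5 * (1 - k^2)/(6 * (k^2 + 1)^2)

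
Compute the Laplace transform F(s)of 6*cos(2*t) 6*s/(s^2 + 4)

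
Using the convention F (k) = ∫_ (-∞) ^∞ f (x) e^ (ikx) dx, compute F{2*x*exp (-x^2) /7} I*sqrt (pi)*k*exp (-k^2/4) /7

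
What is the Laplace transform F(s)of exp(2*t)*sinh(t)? 1/((s - 2)^2 - 1)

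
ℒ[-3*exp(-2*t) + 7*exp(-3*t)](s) 7/(s + 3)-3/(s + 2)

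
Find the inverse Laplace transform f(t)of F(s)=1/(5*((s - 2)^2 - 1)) exp(2*t)*sinh(t)/5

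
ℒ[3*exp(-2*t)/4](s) 3/(4*(s + 2))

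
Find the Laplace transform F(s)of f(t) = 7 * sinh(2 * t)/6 7/(3 * (s^2-4))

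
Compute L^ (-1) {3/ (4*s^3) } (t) 3*t^2/8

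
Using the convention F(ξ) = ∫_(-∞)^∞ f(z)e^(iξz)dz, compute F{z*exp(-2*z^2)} sqrt(2)*I*sqrt(pi)*ξ*exp(-ξ^2/8)/8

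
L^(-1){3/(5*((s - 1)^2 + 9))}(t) exp(t)*sin(3*t)/5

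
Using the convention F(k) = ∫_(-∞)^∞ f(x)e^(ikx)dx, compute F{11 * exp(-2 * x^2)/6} 11 * sqrt(2) * sqrt(pi) * exp(-k^2/8)/12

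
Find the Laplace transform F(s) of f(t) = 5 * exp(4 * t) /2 5/(2 * (s - 4) ) 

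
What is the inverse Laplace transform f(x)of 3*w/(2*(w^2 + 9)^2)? x*sin(3*x)/4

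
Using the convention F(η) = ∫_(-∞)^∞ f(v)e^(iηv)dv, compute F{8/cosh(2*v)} 4*pi/cosh(pi*η/4)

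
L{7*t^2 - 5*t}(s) 14/s^3 - 5/s^2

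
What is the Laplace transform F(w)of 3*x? 3/w^2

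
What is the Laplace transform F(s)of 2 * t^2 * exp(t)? 4/(s - 1)^3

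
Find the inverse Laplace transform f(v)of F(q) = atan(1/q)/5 sin(v)/(5 * v)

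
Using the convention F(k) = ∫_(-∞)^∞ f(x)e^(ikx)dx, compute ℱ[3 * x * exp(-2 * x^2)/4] 3 * sqrt(2) * I * sqrt(pi) * k * exp(-k^2/8)/32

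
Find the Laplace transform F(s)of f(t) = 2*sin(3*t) 6/(s^2 + 9)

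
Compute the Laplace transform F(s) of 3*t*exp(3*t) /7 3/(7*(s - 3) ^2) 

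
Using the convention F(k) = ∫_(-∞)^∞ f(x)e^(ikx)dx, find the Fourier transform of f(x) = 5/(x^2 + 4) 5*pi*exp(-2*Abs(k))/2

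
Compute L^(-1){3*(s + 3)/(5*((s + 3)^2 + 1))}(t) 3*exp(-3*t)*cos(t)/5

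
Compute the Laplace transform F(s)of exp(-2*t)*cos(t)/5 (s+2)/(5*((s+2)^2+1))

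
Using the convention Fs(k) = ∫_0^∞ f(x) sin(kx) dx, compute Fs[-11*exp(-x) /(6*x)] -11*atan(k) /6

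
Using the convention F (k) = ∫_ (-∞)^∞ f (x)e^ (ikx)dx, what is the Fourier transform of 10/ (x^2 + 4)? 5*pi*exp (-2*Abs (k))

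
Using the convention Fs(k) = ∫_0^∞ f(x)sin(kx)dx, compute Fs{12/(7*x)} 6*pi/7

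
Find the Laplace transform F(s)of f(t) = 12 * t 12/s^2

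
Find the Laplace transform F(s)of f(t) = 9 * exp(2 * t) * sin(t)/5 9/(5 * ((s - 2)^2 + 1))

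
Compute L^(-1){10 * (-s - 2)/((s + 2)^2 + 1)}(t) -10 * exp(-2 * t) * cos(t)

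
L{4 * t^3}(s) 24/s^4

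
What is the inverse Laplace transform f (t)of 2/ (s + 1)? 2*exp (-t)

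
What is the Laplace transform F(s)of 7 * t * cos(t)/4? 7 * (s^2 - 1)/(4 * (s^2 + 1)^2)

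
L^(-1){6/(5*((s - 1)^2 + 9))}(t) 2*exp(t)*sin(3*t)/5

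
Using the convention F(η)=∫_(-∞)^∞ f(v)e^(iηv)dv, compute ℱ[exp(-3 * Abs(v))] 6/(η^2 + 9)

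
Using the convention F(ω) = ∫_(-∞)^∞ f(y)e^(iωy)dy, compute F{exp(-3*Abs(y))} 6/(ω^2 + 9)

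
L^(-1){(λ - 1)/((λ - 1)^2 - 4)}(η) exp(η) * cosh(2 * η)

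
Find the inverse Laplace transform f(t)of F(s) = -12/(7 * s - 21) -12 * exp(3 * t)/7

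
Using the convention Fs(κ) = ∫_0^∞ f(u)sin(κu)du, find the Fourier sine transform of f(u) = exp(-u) κ/(κ^2 + 1)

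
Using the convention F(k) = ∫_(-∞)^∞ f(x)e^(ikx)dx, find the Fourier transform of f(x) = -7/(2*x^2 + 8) -7*pi*exp(-2*Abs(k))/4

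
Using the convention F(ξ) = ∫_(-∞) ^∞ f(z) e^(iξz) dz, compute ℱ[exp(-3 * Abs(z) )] 6/(ξ^2 + 9) 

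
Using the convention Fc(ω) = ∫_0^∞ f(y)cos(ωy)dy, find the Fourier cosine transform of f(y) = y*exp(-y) (1 - ω^2)/(ω^2 + 1)^2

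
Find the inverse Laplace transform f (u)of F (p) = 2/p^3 u^2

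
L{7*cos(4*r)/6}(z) 7*z/(6*(z^2 + 16))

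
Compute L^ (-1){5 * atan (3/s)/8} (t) 5 * sin (3 * t)/ (8 * t)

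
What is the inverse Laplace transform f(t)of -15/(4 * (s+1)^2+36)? -5 * exp(-t) * sin(3 * t)/4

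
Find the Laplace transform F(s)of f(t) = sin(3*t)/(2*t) atan(3/s)/2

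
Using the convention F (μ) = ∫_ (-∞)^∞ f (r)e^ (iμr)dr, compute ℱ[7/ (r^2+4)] 7 * pi * exp (-2 * Abs (μ))/2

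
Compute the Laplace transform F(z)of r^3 6/z^4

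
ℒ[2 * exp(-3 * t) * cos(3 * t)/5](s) 2 * (s + 3)/(5 * ((s + 3)^2 + 9))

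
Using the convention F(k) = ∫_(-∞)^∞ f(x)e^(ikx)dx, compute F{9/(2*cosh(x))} 9*pi/(2*cosh(pi*k/2))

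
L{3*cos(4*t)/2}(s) 3*s/(2*(s^2+16))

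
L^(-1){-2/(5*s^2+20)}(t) -sin(2*t)/5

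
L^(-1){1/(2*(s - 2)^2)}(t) t*exp(2*t)/2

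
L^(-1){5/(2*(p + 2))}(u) 5*exp(-2*u)/2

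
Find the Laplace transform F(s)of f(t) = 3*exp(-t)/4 3/(4*(s + 1))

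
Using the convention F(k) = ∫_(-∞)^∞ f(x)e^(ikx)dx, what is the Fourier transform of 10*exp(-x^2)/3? 10*sqrt(pi)*exp(-k^2/4)/3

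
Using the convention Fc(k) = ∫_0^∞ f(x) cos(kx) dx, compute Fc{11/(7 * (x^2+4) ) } 11 * pi * exp(-2 * k) /28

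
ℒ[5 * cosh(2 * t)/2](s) 5 * s/(2 * (s^2 - 4))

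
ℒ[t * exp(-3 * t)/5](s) 1/(5 * (s + 3)^2)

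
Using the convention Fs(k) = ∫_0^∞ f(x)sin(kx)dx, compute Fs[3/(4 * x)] 3 * pi/8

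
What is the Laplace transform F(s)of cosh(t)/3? s/(3*(s^2 - 1))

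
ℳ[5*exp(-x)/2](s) 5*gamma(s)/2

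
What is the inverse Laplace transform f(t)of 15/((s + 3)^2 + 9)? 5*exp(-3*t)*sin(3*t)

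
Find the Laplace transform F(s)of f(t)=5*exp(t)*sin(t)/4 5/(4*((s - 1)^2 + 1))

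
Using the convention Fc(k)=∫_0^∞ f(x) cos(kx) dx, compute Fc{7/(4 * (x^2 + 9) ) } 7 * pi * exp(-3 * k) /24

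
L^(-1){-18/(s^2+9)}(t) -6 * sin(3 * t)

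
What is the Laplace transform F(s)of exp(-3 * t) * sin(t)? 1/((s+3)^2+1)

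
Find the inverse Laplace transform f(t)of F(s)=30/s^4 5 * t^3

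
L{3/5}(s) 3/(5*s)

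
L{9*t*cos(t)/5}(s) 9*(s^2 - 1)/(5*(s^2 + 1)^2)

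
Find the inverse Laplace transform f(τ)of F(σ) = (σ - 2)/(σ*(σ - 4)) exp(2*τ)*cosh(2*τ)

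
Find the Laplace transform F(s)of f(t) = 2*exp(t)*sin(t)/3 2/(3*((s - 1)^2 + 1))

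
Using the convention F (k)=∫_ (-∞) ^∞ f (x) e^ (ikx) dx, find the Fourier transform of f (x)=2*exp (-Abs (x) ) 4/ (k^2+1) 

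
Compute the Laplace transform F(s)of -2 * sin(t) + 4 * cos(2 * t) 4 * s/(s^2 + 4) - 2/(s^2 + 1)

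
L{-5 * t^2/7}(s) -10/(7 * s^3)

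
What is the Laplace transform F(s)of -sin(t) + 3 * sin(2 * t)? 6/(s^2 + 4) - 1/(s^2 + 1)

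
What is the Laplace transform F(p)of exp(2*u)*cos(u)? (p - 2)/((p - 2)^2+1)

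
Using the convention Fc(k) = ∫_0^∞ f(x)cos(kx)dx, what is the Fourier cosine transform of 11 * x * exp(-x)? 11 * (1 - k^2)/(k^2+1)^2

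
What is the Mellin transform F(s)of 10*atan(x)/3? -5*pi*sec(pi*s/2)/(3*s)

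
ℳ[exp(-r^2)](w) gamma(w/2)/2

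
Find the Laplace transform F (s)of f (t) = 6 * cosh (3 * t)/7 6 * s/ (7 * (s^2-9))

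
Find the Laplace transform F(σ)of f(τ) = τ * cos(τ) (σ^2 - 1)/(σ^2 + 1)^2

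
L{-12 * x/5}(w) -12/(5 * w^2)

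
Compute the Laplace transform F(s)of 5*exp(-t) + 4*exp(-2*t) 5/(s + 1) + 4/(s + 2)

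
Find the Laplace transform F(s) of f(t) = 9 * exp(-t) 9/(s+1) 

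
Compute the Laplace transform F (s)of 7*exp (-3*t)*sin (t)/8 7/ (8*( (s + 3)^2 + 1))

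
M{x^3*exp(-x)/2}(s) gamma(s + 3)/2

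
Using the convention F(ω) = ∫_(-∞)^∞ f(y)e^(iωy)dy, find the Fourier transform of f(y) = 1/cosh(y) pi/cosh(pi * ω/2)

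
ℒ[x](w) w^(-2)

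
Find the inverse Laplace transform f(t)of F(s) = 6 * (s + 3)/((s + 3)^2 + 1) 6 * exp(-3 * t) * cos(t)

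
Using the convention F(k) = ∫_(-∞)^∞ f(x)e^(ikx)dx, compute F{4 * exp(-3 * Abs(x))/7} 24/(7 * (k^2 + 9))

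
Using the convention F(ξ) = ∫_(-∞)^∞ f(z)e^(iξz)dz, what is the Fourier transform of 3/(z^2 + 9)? pi*exp(-3*Abs(ξ))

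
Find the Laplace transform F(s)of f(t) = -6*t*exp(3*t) -6/(s - 3)^2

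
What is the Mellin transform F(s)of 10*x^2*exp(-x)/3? 10*gamma(s + 2)/3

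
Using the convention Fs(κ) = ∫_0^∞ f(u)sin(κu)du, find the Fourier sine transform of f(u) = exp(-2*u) κ/(κ^2 + 4)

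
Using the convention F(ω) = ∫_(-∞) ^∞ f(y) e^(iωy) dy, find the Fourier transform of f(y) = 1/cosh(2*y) pi/(2*cosh(pi*ω/4) ) 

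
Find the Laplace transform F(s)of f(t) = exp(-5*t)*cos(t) (s + 5)/((s + 5)^2 + 1)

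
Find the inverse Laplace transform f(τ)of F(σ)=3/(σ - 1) 3*exp(τ)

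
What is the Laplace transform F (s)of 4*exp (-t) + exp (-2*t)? 4/ (s + 1) + 1/ (s + 2)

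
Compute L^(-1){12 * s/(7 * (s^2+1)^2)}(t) 6 * t * sin(t)/7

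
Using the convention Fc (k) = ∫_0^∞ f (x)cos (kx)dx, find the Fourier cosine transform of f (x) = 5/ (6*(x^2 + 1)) 5*pi*exp (-k)/12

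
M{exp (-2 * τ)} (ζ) gamma (ζ)/2^ζ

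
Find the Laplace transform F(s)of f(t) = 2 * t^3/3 4/s^4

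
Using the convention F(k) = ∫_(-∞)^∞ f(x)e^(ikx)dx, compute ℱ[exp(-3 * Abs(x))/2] 3/(k^2 + 9)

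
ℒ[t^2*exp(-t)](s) 2/(s+1)^3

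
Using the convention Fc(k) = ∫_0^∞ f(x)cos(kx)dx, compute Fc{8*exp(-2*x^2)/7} 2*sqrt(2)*sqrt(pi)*exp(-k^2/8)/7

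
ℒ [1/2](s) 1/(2 * s)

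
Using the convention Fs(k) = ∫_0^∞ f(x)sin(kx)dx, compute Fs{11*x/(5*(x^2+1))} 11*pi*exp(-k)/10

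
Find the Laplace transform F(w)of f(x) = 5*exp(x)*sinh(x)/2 5/(2*w*(w - 2))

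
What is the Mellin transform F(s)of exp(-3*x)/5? gamma(s)/(5*3^s)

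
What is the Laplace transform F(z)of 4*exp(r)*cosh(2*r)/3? 4*(z - 1)/(3*((z - 1)^2-4))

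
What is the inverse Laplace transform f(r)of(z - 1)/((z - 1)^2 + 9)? exp(r) * cos(3 * r)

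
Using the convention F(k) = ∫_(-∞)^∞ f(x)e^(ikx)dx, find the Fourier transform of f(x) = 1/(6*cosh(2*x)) pi/(12*cosh(pi*k/4))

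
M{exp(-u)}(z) gamma(z)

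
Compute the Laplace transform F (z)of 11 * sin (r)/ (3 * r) 11 * atan (1/z)/3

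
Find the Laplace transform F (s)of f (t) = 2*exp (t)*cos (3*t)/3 2*(s - 1)/ (3*( (s - 1)^2 + 9))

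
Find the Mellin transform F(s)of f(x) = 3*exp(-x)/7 3*gamma(s)/7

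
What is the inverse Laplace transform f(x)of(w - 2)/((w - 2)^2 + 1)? exp(2*x)*cos(x)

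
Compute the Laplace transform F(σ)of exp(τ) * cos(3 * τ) (σ - 1)/((σ - 1)^2 + 9)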